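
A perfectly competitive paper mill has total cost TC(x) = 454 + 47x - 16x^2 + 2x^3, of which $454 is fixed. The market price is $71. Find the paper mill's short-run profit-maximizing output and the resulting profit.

AVC = 47 - 16x + 2x^2 has its minimum $15 at x = 4; price $71 clears that bar, so the firm operates.
With MC = 47 - 32x + 6x^2, P = MC on the upward-sloping part at x* = 6.
TR = 71·6 = 426. TC = 454 + 138 = 592. Profit = 426 − 592 = -$166.
By producing, the firm covers all variable cost plus $288 of fixed cost; shutting down would lose the full $454.

Profit = -$166 at x = 6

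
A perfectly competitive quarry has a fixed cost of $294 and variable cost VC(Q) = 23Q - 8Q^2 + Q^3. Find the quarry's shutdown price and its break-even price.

Shutdown price = min AVC. AVC = 23 - 8Q + Q^2, with vertex at Q = 4 and minimum $7.
ATC = 294/Q + 23 - 8Q + Q^2. Setting dATC/dQ = −294/Q^2 − 8 + 2Q = 0 gives Q = 7 (since 2·7^3 − 8·7^2 = 294).
min ATC = 294/7 + 23 − 8·7 + 7^2 = $58. That is the break-even price.
For $7 ≤ P < $58 the firm produces at a loss; below $7 it shuts down.

Shutdown price = $7; break-even price = $58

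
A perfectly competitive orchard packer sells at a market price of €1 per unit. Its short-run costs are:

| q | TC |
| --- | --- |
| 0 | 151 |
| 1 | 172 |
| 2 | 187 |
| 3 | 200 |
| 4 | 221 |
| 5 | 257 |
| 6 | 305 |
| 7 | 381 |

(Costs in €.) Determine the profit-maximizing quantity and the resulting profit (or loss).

q = 0 (shut down); profit = -€151

Compute π = P·q − TC at each output: q=0: -151; q=1: -171; q=2: -185; q=3: -197; q=4: -217; q=5: -252; q=6: -299; q=7: -374.
Profit is highest at q = 0. Equivalently, the lowest AVC in the table is 49/3 ≈ €16.33 at q = 3, and P = €1 falls below it — price never covers variable cost, so the firm shuts down and loses only its fixed cost.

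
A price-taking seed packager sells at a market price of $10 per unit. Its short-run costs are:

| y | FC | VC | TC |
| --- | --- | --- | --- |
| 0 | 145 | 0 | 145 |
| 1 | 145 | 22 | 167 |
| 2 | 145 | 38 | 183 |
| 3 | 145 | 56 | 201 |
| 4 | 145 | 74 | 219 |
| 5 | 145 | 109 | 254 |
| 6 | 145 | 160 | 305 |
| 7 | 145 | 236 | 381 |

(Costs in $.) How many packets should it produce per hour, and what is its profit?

Tabulate TR − TC: y=0: -145; y=1: -157; y=2: -163; y=3: -171; y=4: -179; y=5: -204; y=6: -245; y=7: -311.
Profit is highest at y = 0. Equivalently, the lowest AVC in the table is 74/4 ≈ $18.50 at y = 4, and P = $10 falls below it — price never covers variable cost, so the firm shuts down and loses only its fixed cost.

y = 0 (shut down); profit = -$145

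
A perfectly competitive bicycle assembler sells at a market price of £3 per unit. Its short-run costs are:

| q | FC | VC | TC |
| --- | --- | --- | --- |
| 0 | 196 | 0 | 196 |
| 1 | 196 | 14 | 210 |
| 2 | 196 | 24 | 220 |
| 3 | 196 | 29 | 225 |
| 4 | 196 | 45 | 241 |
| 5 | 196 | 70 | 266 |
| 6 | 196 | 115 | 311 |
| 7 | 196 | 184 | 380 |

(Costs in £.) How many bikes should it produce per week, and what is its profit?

Profit at each row (π = 3q − TC): q=0: -196; q=1: -207; q=2: -214; q=3: -216; q=4: -229; q=5: -251; q=6: -293; q=7: -359.
Profit is highest at q = 0. Equivalently, the lowest AVC in the table is 29/3 ≈ £9.67 at q = 3, and P = £3 falls below it — price never covers variable cost, so the firm shuts down and loses only its fixed cost.

q = 0 (shut down); profit = -£196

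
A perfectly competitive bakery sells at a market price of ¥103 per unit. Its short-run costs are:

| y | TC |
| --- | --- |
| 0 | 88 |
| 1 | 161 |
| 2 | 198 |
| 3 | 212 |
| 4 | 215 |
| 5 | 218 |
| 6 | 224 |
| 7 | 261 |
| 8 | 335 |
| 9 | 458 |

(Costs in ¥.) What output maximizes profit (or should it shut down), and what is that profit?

y = 8; profit = ¥489

Compute π = P·y − TC at each output: y=0: -88; y=1: -58; y=2: 8; y=3: 97; y=4: 197; y=5: 297; y=6: 394; y=7: 460; y=8: 489; y=9: 469.
Profit is maximized at y = 8. AVC there is 247/8 = ¥30.88 ≤ P, so producing beats shutting down (which would give -¥88).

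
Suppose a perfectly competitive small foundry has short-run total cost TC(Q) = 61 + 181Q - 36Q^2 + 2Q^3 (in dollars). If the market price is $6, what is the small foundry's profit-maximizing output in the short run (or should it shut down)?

Shut down

Strip out fixed cost: VC = 181Q - 36Q^2 + 2Q^3. Then AVC = 181 - 36Q + 2Q^2 and MC = 181 - 72Q + 6Q^2.
AVC is minimized where dAVC/dQ = -36 + 4Q = 0, at Q = 9; min AVC = 181 - 36·9 + 2·9^2 = $19.
P = $6 lies below min AVC = $19; no output level covers variable cost.
The firm minimizes its loss by shutting down and losing only its fixed cost of $61.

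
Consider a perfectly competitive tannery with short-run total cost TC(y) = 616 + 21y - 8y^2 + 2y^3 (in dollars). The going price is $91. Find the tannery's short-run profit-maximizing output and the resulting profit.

AVC = 21 - 8y + 2y^2 has its minimum $13 at y = 2; price $91 clears that bar, so the firm operates.
With MC = 21 - 16y + 6y^2, P = MC on the upward-sloping part at y* = 5.
TR = 91·5 = 455. TC = 616 + 155 = 771. Profit = 455 − 771 = -$316.
Shutting down would mean losing the fixed cost of $616, so operating at a loss of $316 is better by $300.

Profit = -$316 at y = 5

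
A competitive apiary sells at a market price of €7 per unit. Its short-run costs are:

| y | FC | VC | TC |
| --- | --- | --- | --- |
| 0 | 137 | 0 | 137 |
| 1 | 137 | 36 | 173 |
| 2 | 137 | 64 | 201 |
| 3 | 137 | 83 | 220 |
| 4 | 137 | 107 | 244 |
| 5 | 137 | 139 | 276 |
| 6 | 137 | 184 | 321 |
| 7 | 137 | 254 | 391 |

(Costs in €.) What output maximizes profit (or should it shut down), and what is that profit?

Compute π = P·y − TC at each output: y=0: -137; y=1: -166; y=2: -187; y=3: -199; y=4: -216; y=5: -241; y=6: -279; y=7: -342.
Profit is highest at y = 0. Equivalently, the lowest AVC in the table is 107/4 ≈ €26.75 at y = 4, and P = €7 falls below it — price never covers variable cost, so the firm shuts down and loses only its fixed cost.

y = 0 (shut down); profit = -€137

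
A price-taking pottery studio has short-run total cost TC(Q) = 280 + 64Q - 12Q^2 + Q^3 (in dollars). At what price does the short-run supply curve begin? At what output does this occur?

$28 per unit, at Q = 6

The firm shuts down when price falls below the minimum of average variable cost. AVC = VC/Q = 64 - 12Q + Q^2.
dAVC/dQ = -12 + 2Q = 0 gives Q = 6. min AVC = 64 - 12·6 + 6^2 = 28.
The firm shuts down for any P below $28.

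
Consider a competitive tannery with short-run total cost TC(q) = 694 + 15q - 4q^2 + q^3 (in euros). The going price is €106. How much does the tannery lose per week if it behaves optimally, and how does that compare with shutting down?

Profit = -€204 at q = 7

AVC = 15 - 4q + q^2 has its minimum €11 at q = 2; price €106 clears that bar, so the firm operates.
MC = 15 - 8q + 3q^2. Setting P = MC and taking the root on the rising branch gives q* = 7.
TR = 106·7 = 742. TC = 694 + 252 = 946. Profit = 742 − 946 = -€204.
Shutting down would mean losing the fixed cost of €694, so operating at a loss of €204 is better by €490.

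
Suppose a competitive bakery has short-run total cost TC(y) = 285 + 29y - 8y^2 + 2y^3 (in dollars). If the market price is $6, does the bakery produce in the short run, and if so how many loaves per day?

Strip out fixed cost: VC = 29y - 8y^2 + 2y^3. Then AVC = 29 - 8y + 2y^2 and MC = 29 - 16y + 6y^2.
The AVC parabola has its vertex at y = 8/4 = 2, where AVC = 29 - 8·2 + 2·2^2 = $21.
P = $6 lies below min AVC = $21; no output level covers variable cost.
Shutting down limits the loss to fixed cost, $285.

Shut down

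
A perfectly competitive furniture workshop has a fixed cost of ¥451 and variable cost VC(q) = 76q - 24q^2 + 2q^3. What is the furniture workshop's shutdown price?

The shutdown price is the minimum of AVC. VC = 76q - 24q^2 + 2q^3, so AVC = 76 - 24q + 2q^2.
At the minimum of AVC, MC = AVC. MC = 76 - 48q + 6q^2; setting MC = AVC gives 4q^2 - 24q = 0, so q = 6. min AVC = 4.
So the shutdown price is ¥4.

¥4 per unit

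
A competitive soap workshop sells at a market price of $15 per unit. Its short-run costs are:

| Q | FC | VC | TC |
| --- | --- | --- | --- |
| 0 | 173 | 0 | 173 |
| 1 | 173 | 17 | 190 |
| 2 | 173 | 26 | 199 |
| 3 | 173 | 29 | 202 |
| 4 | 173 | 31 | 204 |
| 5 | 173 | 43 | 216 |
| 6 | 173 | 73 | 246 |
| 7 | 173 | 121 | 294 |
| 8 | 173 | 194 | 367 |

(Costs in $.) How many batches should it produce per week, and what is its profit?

Q = 5; profit = -$141

Compute π = P·Q − TC at each output: Q=0: -173; Q=1: -175; Q=2: -169; Q=3: -157; Q=4: -144; Q=5: -141; Q=6: -156; Q=7: -189; Q=8: -247.
Profit is maximized at Q = 5. AVC there is 43/5 = $8.60 ≤ P, so producing beats shutting down (which would give -$173).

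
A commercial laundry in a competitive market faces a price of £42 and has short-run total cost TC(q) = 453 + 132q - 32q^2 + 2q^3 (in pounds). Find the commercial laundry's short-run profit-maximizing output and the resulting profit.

AVC = 132 - 32q + 2q^2 has its minimum £4 at q = 8; price £42 clears that bar, so the firm operates.
With MC = 132 - 64q + 6q^2, P = MC on the upward-sloping part at q* = 9.
TR = 42·9 = 378. TC = 453 + 54 = 507. Profit = 378 − 507 = -£129.
Shutting down would mean losing the fixed cost of £453, so operating at a loss of £129 is better by £324.

Profit = -£129 at q = 9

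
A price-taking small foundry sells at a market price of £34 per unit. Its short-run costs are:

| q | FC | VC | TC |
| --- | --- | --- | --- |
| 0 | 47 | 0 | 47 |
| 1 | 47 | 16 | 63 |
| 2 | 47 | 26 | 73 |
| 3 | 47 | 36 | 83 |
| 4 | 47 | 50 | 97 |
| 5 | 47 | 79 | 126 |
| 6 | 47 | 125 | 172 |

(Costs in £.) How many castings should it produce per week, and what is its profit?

Compute π = P·q − TC at each output: q=0: -47; q=1: -29; q=2: -5; q=3: 19; q=4: 39; q=5: 44; q=6: 32.
Profit is maximized at q = 5. AVC there is 79/5 = £15.80 ≤ P, so producing beats shutting down (which would give -£47).

q = 5; profit = £44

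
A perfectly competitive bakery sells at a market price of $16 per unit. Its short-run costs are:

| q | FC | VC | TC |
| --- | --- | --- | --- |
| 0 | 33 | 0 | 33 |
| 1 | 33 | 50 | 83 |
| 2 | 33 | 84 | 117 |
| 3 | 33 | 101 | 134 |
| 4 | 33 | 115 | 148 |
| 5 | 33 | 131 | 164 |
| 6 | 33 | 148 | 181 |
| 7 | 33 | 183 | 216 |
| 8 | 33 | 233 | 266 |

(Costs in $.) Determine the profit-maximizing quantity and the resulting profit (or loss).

Profit at each row (π = 16q − TC): q=0: -33; q=1: -67; q=2: -85; q=3: -86; q=4: -84; q=5: -84; q=6: -85; q=7: -104; q=8: -138.
Profit is highest at q = 0. Equivalently, the lowest AVC in the table is 148/6 ≈ $24.67 at q = 6, and P = $16 falls below it — price never covers variable cost, so the firm shuts down and loses only its fixed cost.

q = 0 (shut down); profit = -$33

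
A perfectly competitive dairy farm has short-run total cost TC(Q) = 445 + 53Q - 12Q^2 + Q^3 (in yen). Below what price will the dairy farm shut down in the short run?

¥17 per unit

The firm shuts down when price falls below the minimum of average variable cost. AVC = VC/Q = 53 - 12Q + Q^2.
dAVC/dQ = -12 + 2Q = 0 gives Q = 6. min AVC = 53 - 12·6 + 6^2 = 17.
So the shutdown price is ¥17.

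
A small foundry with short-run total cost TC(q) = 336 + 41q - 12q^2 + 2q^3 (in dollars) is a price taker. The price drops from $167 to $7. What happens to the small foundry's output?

Output falls from 7 to 0 (the firm shuts down)

AVC = 41 - 12q + 2q^2, minimized at q = 3 where min AVC = $23. MC = 41 - 24q + 6q^2.
With P = $167 above the shutdown price, P = MC gives q = 7.
At P = $7 < min AVC = $23, price no longer covers variable cost at any output, so the firm shuts down: q = 0.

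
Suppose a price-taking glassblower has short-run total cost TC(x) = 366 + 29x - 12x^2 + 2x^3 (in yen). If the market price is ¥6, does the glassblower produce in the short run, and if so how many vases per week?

Shut down

From TC, MC = TC'(x) = 29 - 24x + 6x^2 and AVC = VC/x = 29 - 12x + 2x^2.
AVC is minimized where dAVC/dx = -12 + 4x = 0, at x = 3; min AVC = 29 - 12·3 + 2·3^2 = ¥11.
P = ¥6 lies below min AVC = ¥11; no output level covers variable cost.
Shutting down limits the loss to fixed cost, ¥366.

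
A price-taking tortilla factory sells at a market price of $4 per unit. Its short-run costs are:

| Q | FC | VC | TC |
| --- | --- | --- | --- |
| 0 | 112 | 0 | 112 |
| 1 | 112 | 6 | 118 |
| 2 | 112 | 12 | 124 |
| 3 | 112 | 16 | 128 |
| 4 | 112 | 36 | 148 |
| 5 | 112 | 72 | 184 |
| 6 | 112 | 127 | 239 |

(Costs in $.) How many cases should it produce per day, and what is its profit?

Compute π = P·Q − TC at each output: Q=0: -112; Q=1: -114; Q=2: -116; Q=3: -116; Q=4: -132; Q=5: -164; Q=6: -215.
Profit is highest at Q = 0. Equivalently, the lowest AVC in the table is 16/3 ≈ $5.33 at Q = 3, and P = $4 falls below it — price never covers variable cost, so the firm shuts down and loses only its fixed cost.

Q = 0 (shut down); profit = -$112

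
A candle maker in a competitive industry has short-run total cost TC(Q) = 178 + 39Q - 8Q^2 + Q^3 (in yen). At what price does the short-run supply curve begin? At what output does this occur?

¥23 per unit, at Q = 4

The firm shuts down when price falls below the minimum of average variable cost. AVC = VC/Q = 39 - 8Q + Q^2.
At the minimum of AVC, MC = AVC. MC = 39 - 16Q + 3Q^2; setting MC = AVC gives 2Q^2 - 8Q = 0, so Q = 4. min AVC = 23.
The firm shuts down for any P below ¥23.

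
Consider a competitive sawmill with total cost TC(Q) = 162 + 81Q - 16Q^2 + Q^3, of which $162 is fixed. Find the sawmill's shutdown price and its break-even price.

Shutdown price = min AVC. AVC = 81 - 16Q + Q^2, with vertex at Q = 8 and minimum $17.
ATC = 162/Q + 81 - 16Q + Q^2. Setting dATC/dQ = −162/Q^2 − 16 + 2Q = 0 gives Q = 9 (since 2·9^3 − 16·9^2 = 162).
min ATC = 162/9 + 81 − 16·9 + 9^2 = $36. That is the break-even price.
For $17 ≤ P < $36 the firm produces at a loss; below $17 it shuts down.

Shutdown price = $17; break-even price = $36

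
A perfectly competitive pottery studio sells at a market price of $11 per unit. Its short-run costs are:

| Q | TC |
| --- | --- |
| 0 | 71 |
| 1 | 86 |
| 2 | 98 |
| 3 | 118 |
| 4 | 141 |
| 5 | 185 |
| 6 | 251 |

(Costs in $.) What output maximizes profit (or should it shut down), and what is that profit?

Tabulate TR − TC: Q=0: -71; Q=1: -75; Q=2: -76; Q=3: -85; Q=4: -97; Q=5: -130; Q=6: -185.
Profit is highest at Q = 0. Equivalently, the lowest AVC in the table is 27/2 ≈ $13.50 at Q = 2, and P = $11 falls below it — price never covers variable cost, so the firm shuts down and loses only its fixed cost.

Q = 0 (shut down); profit = -$71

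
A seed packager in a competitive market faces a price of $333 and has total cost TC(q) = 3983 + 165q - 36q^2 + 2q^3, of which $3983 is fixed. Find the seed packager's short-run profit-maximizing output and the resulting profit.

AVC = 165 - 36q + 2q^2 has its minimum $3 at q = 9; price $333 clears that bar, so the firm operates.
With MC = 165 - 72q + 6q^2, P = MC on the upward-sloping part at q* = 14.
TR = 333·14 = 4662. TC = 3983 + 742 = 4725. Profit = 4662 − 4725 = -$63.
That loss of $63 beats the $3983 the firm would lose by shutting down; producing recovers $3920 of fixed cost.

Profit = -$63 at q = 14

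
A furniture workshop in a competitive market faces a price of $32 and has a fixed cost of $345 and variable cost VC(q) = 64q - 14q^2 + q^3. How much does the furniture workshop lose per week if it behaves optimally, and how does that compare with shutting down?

AVC = 64 - 14q + q^2; min AVC = $15 at q = 7. Since P = $32 ≥ min AVC, the firm produces.
With MC = 64 - 28q + 3q^2, P = MC on the upward-sloping part at q* = 8.
TR = 32·8 = 256. TC = 345 + 128 = 473. Profit = 256 − 473 = -$217.
That loss of $217 beats the $345 the firm would lose by shutting down; producing recovers $128 of fixed cost.

Profit = -$217 at q = 8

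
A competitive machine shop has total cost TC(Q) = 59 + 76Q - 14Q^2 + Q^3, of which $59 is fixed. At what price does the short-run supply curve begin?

$27 per unit

The firm shuts down when price falls below the minimum of average variable cost. AVC = VC/Q = 76 - 14Q + Q^2.
At the minimum of AVC, MC = AVC. MC = 76 - 28Q + 3Q^2; setting MC = AVC gives 2Q^2 - 14Q = 0, so Q = 7. min AVC = 27.
So the shutdown price is $27.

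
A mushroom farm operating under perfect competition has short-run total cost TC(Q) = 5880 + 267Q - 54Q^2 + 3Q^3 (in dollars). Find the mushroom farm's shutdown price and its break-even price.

Shutdown price = min AVC. AVC = 267 - 54Q + 3Q^2, with vertex at Q = 9 and minimum $24.
ATC = 5880/Q + 267 - 54Q + 3Q^2. Setting dATC/dQ = −5880/Q^2 − 54 + 6Q = 0 gives Q = 14 (since 6·14^3 − 54·14^2 = 5880).
min ATC = 5880/14 + 267 − 54·14 + 3·14^2 = $519. That is the break-even price.
For $24 ≤ P < $519 the firm produces at a loss; below $24 it shuts down.

Shutdown price = $24; break-even price = $519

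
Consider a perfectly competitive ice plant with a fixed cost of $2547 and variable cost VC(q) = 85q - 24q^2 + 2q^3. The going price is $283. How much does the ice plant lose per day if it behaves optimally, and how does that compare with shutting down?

Profit = -$127 at q = 11

AVC = 85 - 24q + 2q^2; min AVC = $13 at q = 6. Since P = $283 ≥ min AVC, the firm produces.
With MC = 85 - 48q + 6q^2, P = MC on the upward-sloping part at q* = 11.
TR = 283·11 = 3113. TC = 2547 + 693 = 3240. Profit = 3113 − 3240 = -$127.
Shutting down would mean losing the fixed cost of $2547, so operating at a loss of $127 is better by $2420.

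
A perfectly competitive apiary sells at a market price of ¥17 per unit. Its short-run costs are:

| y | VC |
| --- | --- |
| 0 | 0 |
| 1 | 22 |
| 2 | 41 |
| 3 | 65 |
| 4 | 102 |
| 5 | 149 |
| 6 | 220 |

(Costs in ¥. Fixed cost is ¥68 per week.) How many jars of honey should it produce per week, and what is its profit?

Compute π = P·y − TC at each output: y=0: -68; y=1: -73; y=2: -75; y=3: -82; y=4: -102; y=5: -132; y=6: -186.
Profit is highest at y = 0. Equivalently, the lowest AVC in the table is 41/2 ≈ ¥20.50 at y = 2, and P = ¥17 falls below it — price never covers variable cost, so the firm shuts down and loses only its fixed cost.

y = 0 (shut down); profit = -¥68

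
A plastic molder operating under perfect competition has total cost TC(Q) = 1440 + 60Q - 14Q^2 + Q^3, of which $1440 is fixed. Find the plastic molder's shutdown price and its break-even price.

Shutdown price = min AVC. AVC = 60 - 14Q + Q^2, with vertex at Q = 7 and minimum $11.
ATC = 1440/Q + 60 - 14Q + Q^2. Setting dATC/dQ = −1440/Q^2 − 14 + 2Q = 0 gives Q = 12 (since 2·12^3 − 14·12^2 = 1440).
min ATC = 1440/12 + 60 − 14·12 + 12^2 = $156. That is the break-even price.
For $11 ≤ P < $156 the firm produces at a loss; below $11 it shuts down.

Shutdown price = $11; break-even price = $156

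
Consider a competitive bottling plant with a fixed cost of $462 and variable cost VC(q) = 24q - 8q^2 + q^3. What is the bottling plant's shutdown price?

$8 per unit

The firm shuts down when price falls below the minimum of average variable cost. AVC = VC/q = 24 - 8q + q^2.
dAVC/dq = -8 + 2q = 0 gives q = 4. min AVC = 24 - 8·4 + 4^2 = 8.
So the shutdown price is $8.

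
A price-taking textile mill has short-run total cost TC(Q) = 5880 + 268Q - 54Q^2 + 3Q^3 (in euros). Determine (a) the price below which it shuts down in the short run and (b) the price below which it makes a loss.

AVC = 268 - 54Q + 3Q^2; minimized at Q = 9, giving min AVC = €25. That is the shutdown price.
ATC = 5880/Q + 268 - 54Q + 3Q^2. Setting dATC/dQ = −5880/Q^2 − 54 + 6Q = 0 gives Q = 14 (since 6·14^3 − 54·14^2 = 5880).
min ATC = 5880/14 + 268 − 54·14 + 3·14^2 = €520. That is the break-even price.
For €25 ≤ P < €520 the firm produces at a loss; below €25 it shuts down.

Shutdown price = €25; break-even price = €520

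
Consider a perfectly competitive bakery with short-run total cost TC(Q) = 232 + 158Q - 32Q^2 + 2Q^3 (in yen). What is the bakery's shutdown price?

The shutdown price is the minimum of AVC. VC = 158Q - 32Q^2 + 2Q^3, so AVC = 158 - 32Q + 2Q^2.
dAVC/dQ = -32 + 4Q = 0 gives Q = 8. min AVC = 158 - 32·8 + 2·8^2 = 30.
For P < ¥30 the firm produces nothing.

¥30 per unit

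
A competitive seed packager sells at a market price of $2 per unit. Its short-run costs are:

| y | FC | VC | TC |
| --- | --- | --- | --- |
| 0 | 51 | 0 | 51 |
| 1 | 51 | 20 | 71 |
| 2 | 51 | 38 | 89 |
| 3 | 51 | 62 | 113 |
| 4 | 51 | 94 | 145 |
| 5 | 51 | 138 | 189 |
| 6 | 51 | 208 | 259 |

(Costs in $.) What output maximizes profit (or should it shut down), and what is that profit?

y = 0 (shut down); profit = -$51

Profit at each row (π = 2y − TC): y=0: -51; y=1: -69; y=2: -85; y=3: -107; y=4: -137; y=5: -179; y=6: -247.
Profit is highest at y = 0. Equivalently, the lowest AVC in the table is 38/2 ≈ $19 at y = 2, and P = $2 falls below it — price never covers variable cost, so the firm shuts down and loses only its fixed cost.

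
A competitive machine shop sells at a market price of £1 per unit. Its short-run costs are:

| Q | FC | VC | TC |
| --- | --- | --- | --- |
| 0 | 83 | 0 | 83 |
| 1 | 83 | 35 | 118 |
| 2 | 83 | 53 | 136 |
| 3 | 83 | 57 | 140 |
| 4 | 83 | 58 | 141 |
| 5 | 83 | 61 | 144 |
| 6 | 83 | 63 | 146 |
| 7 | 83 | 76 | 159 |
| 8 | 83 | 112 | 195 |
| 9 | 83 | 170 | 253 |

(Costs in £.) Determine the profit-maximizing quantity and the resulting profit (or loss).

Tabulate TR − TC: Q=0: -83; Q=1: -117; Q=2: -134; Q=3: -137; Q=4: -137; Q=5: -139; Q=6: -140; Q=7: -152; Q=8: -187; Q=9: -244.
Profit is highest at Q = 0. Equivalently, the lowest AVC in the table is 63/6 ≈ £10.50 at Q = 6, and P = £1 falls below it — price never covers variable cost, so the firm shuts down and loses only its fixed cost.

Q = 0 (shut down); profit = -£83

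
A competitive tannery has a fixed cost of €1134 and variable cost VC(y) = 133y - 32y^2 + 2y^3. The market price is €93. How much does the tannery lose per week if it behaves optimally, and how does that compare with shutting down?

Profit = -€334 at y = 10

AVC = 133 - 32y + 2y^2; min AVC = €5 at y = 8. Since P = €93 ≥ min AVC, the firm produces.
With MC = 133 - 64y + 6y^2, P = MC on the upward-sloping part at y* = 10.
TR = 93·10 = 930. TC = 1134 + 130 = 1264. Profit = 930 − 1264 = -€334.
By producing, the firm covers all variable cost plus €800 of fixed cost; shutting down would lose the full €1134.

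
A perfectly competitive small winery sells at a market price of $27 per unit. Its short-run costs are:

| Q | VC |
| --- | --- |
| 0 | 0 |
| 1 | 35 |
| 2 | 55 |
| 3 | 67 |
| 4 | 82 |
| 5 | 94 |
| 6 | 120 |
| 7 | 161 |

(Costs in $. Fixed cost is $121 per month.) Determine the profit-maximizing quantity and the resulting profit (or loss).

Q = 6; profit = -$79

Tabulate TR − TC: Q=0: -121; Q=1: -129; Q=2: -122; Q=3: -107; Q=4: -95; Q=5: -80; Q=6: -79; Q=7: -93.
Profit is maximized at Q = 6. AVC there is 120/6 = $20 ≤ P, so producing beats shutting down (which would give -$121).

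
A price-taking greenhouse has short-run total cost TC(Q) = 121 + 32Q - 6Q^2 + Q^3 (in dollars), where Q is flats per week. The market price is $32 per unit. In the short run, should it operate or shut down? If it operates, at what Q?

Produce at Q = 4

From TC, MC = TC'(Q) = 32 - 12Q + 3Q^2 and AVC = VC/Q = 32 - 6Q + Q^2.
The AVC parabola has its vertex at Q = 6/2 = 3, where AVC = 32 - 6·3 + 3^2 = $23.
P = $32 exceeds min AVC = $23, so the firm stays open.
Set P = MC: 32 = 32 - 12Q + 3Q^2 → -12Q + 3Q^2 = 0. The roots are Q = 0 and Q = 4; the profit-maximizing output is on the rising part of MC, so Q* = 4.
Check: AVC at Q = 4 is $24 ≤ P, so revenue covers variable cost.
Profit = P·Q − TC = 32·4 − 217 = -$89, a loss, but smaller than the $121 fixed cost the firm would lose by shutting down.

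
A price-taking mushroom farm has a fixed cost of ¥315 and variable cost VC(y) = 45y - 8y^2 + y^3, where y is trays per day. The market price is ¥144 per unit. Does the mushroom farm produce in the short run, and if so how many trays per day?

Produce at y = 9

From TC, MC = TC'(y) = 45 - 16y + 3y^2 and AVC = VC/y = 45 - 8y + y^2.
The AVC parabola has its vertex at y = 8/2 = 4, where AVC = 45 - 8·4 + 4^2 = ¥29.
Because ¥144 ≥ ¥29, revenue can cover variable cost; the firm operates.
Solving P = MC: -99 - 16y + 3y^2 = 0 ⇒ y = -11/3 or 9. On the upward-sloping branch, y* = 9.
Check: AVC at y = 9 is ¥54 ≤ P, so revenue covers variable cost.
Profit = P·y − TC = 144·9 − 801 = ¥495.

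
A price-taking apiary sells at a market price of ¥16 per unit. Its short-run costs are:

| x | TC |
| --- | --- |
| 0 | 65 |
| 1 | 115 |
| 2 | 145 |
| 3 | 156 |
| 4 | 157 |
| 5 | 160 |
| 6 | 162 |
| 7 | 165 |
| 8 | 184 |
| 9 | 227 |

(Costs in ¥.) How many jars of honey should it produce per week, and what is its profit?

Profit at each row (π = 16x − TC): x=0: -65; x=1: -99; x=2: -113; x=3: -108; x=4: -93; x=5: -80; x=6: -66; x=7: -53; x=8: -56; x=9: -83.
Profit is maximized at x = 7. AVC there is 100/7 = ¥14.29 ≤ P, so producing beats shutting down (which would give -¥65).

x = 7; profit = -¥53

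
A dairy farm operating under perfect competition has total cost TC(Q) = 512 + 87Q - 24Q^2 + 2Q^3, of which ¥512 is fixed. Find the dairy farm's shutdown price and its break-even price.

AVC = 87 - 24Q + 2Q^2; minimized at Q = 6, giving min AVC = ¥15. That is the shutdown price.
ATC = 512/Q + 87 - 24Q + 2Q^2. Setting dATC/dQ = −512/Q^2 − 24 + 4Q = 0 gives Q = 8 (since 4·8^3 − 24·8^2 = 512).
min ATC = 512/8 + 87 − 24·8 + 2·8^2 = ¥87. That is the break-even price.
Between these two prices the firm operates at a loss; above ¥87 it earns a profit.

Shutdown price = ¥15; break-even price = ¥87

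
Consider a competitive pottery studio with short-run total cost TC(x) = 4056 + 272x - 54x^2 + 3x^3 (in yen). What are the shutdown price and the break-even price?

Shutdown price = ¥29; break-even price = ¥389

AVC = 272 - 54x + 3x^2; minimized at x = 9, giving min AVC = ¥29. That is the shutdown price.
ATC = 4056/x + 272 - 54x + 3x^2. Setting dATC/dx = −4056/x^2 − 54 + 6x = 0 gives x = 13 (since 6·13^3 − 54·13^2 = 4056).
min ATC = 4056/13 + 272 − 54·13 + 3·13^2 = ¥389. That is the break-even price.
For ¥29 ≤ P < ¥389 the firm produces at a loss; below ¥29 it shuts down.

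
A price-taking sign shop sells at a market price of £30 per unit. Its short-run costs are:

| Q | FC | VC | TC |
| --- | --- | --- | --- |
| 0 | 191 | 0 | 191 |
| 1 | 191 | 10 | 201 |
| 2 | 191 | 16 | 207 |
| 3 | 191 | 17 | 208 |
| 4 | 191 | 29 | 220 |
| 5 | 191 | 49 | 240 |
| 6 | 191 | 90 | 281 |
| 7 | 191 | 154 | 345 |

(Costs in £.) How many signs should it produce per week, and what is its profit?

Q = 5; profit = -£90

Tabulate TR − TC: Q=0: -191; Q=1: -171; Q=2: -147; Q=3: -118; Q=4: -100; Q=5: -90; Q=6: -101; Q=7: -135.
Profit is maximized at Q = 5. AVC there is 49/5 = £9.80 ≤ P, so producing beats shutting down (which would give -£191).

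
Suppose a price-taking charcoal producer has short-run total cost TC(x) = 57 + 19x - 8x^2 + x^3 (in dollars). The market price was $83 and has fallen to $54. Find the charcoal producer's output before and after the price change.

AVC = 19 - 8x + x^2, minimized at x = 4 where min AVC = $3. MC = 19 - 16x + 3x^2.
With P = $83 above the shutdown price, P = MC gives x = 8.
At P = $54 ≥ min AVC, set P = MC: x = 7. The firm stays open but cuts output.

Output falls from 8 to 7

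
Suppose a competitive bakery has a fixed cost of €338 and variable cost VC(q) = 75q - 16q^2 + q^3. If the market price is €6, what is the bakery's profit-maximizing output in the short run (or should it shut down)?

Variable cost is VC = 75q - 16q^2 + q^3, so AVC = VC/q = 75 - 16q + q^2 and MC = dTC/dq = 75 - 32q + 3q^2.
AVC hits its minimum where MC = AVC, at q = 8, giving min AVC = 75 - 16·8 + 8^2 = €11.
P = €6 lies below min AVC = €11; no output level covers variable cost.
The firm minimizes its loss by shutting down and losing only its fixed cost of €338.

Shut down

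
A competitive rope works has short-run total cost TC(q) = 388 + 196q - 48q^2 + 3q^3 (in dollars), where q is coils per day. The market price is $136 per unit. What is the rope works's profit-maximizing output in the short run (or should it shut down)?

Strip out fixed cost: VC = 196q - 48q^2 + 3q^3. Then AVC = 196 - 48q + 3q^2 and MC = 196 - 96q + 9q^2.
AVC is minimized where dAVC/dq = -48 + 6q = 0, at q = 8; min AVC = 196 - 48·8 + 3·8^2 = $4.
Because $136 ≥ $4, revenue can cover variable cost; the firm operates.
P = MC gives 60 - 96q + 9q^2 = 0, with roots 2/3 and 10. Take the larger (rising MC): q* = 10.
Check: AVC at q = 10 is $16 ≤ P, so revenue covers variable cost.
Profit = P·q − TC = 136·10 − 548 = $812.

Produce at q = 10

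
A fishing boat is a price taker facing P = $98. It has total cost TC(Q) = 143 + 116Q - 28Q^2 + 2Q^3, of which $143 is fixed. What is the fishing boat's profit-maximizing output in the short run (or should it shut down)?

Produce at Q = 9

From TC, MC = TC'(Q) = 116 - 56Q + 6Q^2 and AVC = VC/Q = 116 - 28Q + 2Q^2.
AVC hits its minimum where MC = AVC, at Q = 7, giving min AVC = 116 - 28·7 + 2·7^2 = $18.
Since P = $98 ≥ min AVC = $18, price covers variable cost and the firm should produce.
P = MC gives 18 - 56Q + 6Q^2 = 0, with roots 1/3 and 9. Take the larger (rising MC): Q* = 9.
Check: AVC at Q = 9 is $26 ≤ P, so revenue covers variable cost.
Profit = P·Q − TC = 98·9 − 377 = $505.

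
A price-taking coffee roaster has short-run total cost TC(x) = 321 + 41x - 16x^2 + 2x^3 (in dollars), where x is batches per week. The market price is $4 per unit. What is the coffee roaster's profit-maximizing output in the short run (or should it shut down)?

Shut down

From TC, MC = TC'(x) = 41 - 32x + 6x^2 and AVC = VC/x = 41 - 16x + 2x^2.
AVC is minimized where dAVC/dx = -16 + 4x = 0, at x = 4; min AVC = 41 - 16·4 + 2·4^2 = $9.
With P < min AVC ($4 < $9), every unit sold adds to the loss.
Shutting down limits the loss to fixed cost, $321.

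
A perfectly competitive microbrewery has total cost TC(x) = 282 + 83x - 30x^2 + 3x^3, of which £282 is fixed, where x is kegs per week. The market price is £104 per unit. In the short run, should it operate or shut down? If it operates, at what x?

Produce at x = 7

Variable cost is VC = 83x - 30x^2 + 3x^3, so AVC = VC/x = 83 - 30x + 3x^2 and MC = dTC/dx = 83 - 60x + 9x^2.
AVC is minimized where dAVC/dx = -30 + 6x = 0, at x = 5; min AVC = 83 - 30·5 + 3·5^2 = £8.
Since P = £104 ≥ min AVC = £8, price covers variable cost and the firm should produce.
Set P = MC: 104 = 83 - 60x + 9x^2 → -21 - 60x + 9x^2 = 0. The roots are x = -1/3 and x = 7; the profit-maximizing output is on the rising part of MC, so x* = 7.
Check: AVC at x = 7 is £20 ≤ P, so revenue covers variable cost.
Profit = P·x − TC = 104·7 − 422 = £306.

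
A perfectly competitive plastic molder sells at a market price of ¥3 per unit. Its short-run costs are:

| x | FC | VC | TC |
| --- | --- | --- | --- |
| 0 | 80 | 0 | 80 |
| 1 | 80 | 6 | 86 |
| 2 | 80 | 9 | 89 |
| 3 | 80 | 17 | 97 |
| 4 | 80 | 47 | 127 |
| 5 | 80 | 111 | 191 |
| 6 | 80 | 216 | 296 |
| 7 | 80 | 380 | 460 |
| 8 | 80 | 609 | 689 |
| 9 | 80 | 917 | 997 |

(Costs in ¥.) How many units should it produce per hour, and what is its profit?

Profit at each row (π = 3x − TC): x=0: -80; x=1: -83; x=2: -83; x=3: -88; x=4: -115; x=5: -176; x=6: -278; x=7: -439; x=8: -665; x=9: -970.
Profit is highest at x = 0. Equivalently, the lowest AVC in the table is 9/2 ≈ ¥4.50 at x = 2, and P = ¥3 falls below it — price never covers variable cost, so the firm shuts down and loses only its fixed cost.

x = 0 (shut down); profit = -¥80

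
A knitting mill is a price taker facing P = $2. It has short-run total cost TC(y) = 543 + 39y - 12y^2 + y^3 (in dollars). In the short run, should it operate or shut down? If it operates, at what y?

Variable cost is VC = 39y - 12y^2 + y^3, so AVC = VC/y = 39 - 12y + y^2 and MC = dTC/dy = 39 - 24y + 3y^2.
The AVC parabola has its vertex at y = 12/2 = 6, where AVC = 39 - 12·6 + 6^2 = $3.
P = $2 lies below min AVC = $3; no output level covers variable cost.
Best response: produce nothing and absorb the $543 fixed cost.

Shut down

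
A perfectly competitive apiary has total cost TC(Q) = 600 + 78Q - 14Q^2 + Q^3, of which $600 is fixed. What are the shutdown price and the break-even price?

AVC = 78 - 14Q + Q^2; minimized at Q = 7, giving min AVC = $29. That is the shutdown price.
ATC = 600/Q + 78 - 14Q + Q^2. Setting dATC/dQ = −600/Q^2 − 14 + 2Q = 0 gives Q = 10 (since 2·10^3 − 14·10^2 = 600).
min ATC = 600/10 + 78 − 14·10 + 10^2 = $98. That is the break-even price.
For $29 ≤ P < $98 the firm produces at a loss; below $29 it shuts down.

Shutdown price = $29; break-even price = $98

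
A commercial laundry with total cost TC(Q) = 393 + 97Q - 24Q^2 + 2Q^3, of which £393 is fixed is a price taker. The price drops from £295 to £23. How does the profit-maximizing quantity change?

MC = 97 - 48Q + 6Q^2; the shutdown threshold is min AVC = £25 (at Q = 6).
With P = £295 above the shutdown price, P = MC gives Q = 11.
At P = £23 < min AVC = £25, price no longer covers variable cost at any output, so the firm shuts down: Q = 0.

Output falls from 11 to 0 (the firm shuts down)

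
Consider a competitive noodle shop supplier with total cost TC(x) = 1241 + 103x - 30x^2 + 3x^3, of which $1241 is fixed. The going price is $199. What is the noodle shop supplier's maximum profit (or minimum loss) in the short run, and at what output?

AVC = 103 - 30x + 3x^2 has its minimum $28 at x = 5; price $199 clears that bar, so the firm operates.
With MC = 103 - 60x + 9x^2, P = MC on the upward-sloping part at x* = 8.
TR = 199·8 = 1592. TC = 1241 + 440 = 1681. Profit = 1592 − 1681 = -$89.
That loss of $89 beats the $1241 the firm would lose by shutting down; producing recovers $1152 of fixed cost.

Profit = -$89 at x = 8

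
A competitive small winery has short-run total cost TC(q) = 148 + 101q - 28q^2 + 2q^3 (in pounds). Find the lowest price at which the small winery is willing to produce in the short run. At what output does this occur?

The firm shuts down when price falls below the minimum of average variable cost. AVC = VC/q = 101 - 28q + 2q^2.
dAVC/dq = -28 + 4q = 0 gives q = 7. min AVC = 101 - 28·7 + 2·7^2 = 3.
For P < £3 the firm produces nothing.

£3 per unit, at q = 7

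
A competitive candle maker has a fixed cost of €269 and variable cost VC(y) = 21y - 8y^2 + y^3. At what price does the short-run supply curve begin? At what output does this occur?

The firm shuts down when price falls below the minimum of average variable cost. AVC = VC/y = 21 - 8y + y^2.
At the minimum of AVC, MC = AVC. MC = 21 - 16y + 3y^2; setting MC = AVC gives 2y^2 - 8y = 0, so y = 4. min AVC = 5.
For P < €5 the firm produces nothing.

€5 per unit, at y = 4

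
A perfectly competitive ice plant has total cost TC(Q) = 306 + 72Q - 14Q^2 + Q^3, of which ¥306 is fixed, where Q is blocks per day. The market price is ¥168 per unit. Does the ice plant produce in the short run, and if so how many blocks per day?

From TC, MC = TC'(Q) = 72 - 28Q + 3Q^2 and AVC = VC/Q = 72 - 14Q + Q^2.
AVC hits its minimum where MC = AVC, at Q = 7, giving min AVC = 72 - 14·7 + 7^2 = ¥23.
Because ¥168 ≥ ¥23, revenue can cover variable cost; the firm operates.
Solving P = MC: -96 - 28Q + 3Q^2 = 0 ⇒ Q = -8/3 or 12. On the upward-sloping branch, Q* = 12.
Check: AVC at Q = 12 is ¥48 ≤ P, so revenue covers variable cost.
Profit = P·Q − TC = 168·12 − 882 = ¥1134.

Produce at Q = 12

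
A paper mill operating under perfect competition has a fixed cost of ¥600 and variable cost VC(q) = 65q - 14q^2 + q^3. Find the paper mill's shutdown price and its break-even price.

Shutdown price = ¥16; break-even price = ¥85

AVC = 65 - 14q + q^2; minimized at q = 7, giving min AVC = ¥16. That is the shutdown price.
ATC = 600/q + 65 - 14q + q^2. Setting dATC/dq = −600/q^2 − 14 + 2q = 0 gives q = 10 (since 2·10^3 − 14·10^2 = 600).
min ATC = 600/10 + 65 − 14·10 + 10^2 = ¥85. That is the break-even price.
For ¥16 ≤ P < ¥85 the firm produces at a loss; below ¥16 it shuts down.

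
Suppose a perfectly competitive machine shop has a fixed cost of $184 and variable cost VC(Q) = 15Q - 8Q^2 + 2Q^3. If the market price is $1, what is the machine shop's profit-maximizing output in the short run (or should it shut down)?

Shut down

From TC, MC = TC'(Q) = 15 - 16Q + 6Q^2 and AVC = VC/Q = 15 - 8Q + 2Q^2.
AVC is minimized where dAVC/dQ = -8 + 4Q = 0, at Q = 2; min AVC = 15 - 8·2 + 2·2^2 = $7.
Since P = $1 < min AVC = $7, price fails to cover variable cost at any output.
The firm minimizes its loss by shutting down and losing only its fixed cost of $184.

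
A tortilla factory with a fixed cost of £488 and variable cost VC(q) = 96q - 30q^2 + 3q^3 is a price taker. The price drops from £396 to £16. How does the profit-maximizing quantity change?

AVC = 96 - 30q + 3q^2, minimized at q = 5 where min AVC = £21. MC = 96 - 60q + 9q^2.
With P = £396 above the shutdown price, P = MC gives q = 10.
At P = £16 < min AVC = £21, price no longer covers variable cost at any output, so the firm shuts down: q = 0.

Output falls from 10 to 0 (the firm shuts down)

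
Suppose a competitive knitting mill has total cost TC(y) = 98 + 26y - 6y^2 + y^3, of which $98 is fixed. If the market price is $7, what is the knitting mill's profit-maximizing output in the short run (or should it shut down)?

From TC, MC = TC'(y) = 26 - 12y + 3y^2 and AVC = VC/y = 26 - 6y + y^2.
AVC is minimized where dAVC/dy = -6 + 2y = 0, at y = 3; min AVC = 26 - 6·3 + 3^2 = $17.
Since P = $7 < min AVC = $17, price fails to cover variable cost at any output.
Best response: produce nothing and absorb the $98 fixed cost.

Shut down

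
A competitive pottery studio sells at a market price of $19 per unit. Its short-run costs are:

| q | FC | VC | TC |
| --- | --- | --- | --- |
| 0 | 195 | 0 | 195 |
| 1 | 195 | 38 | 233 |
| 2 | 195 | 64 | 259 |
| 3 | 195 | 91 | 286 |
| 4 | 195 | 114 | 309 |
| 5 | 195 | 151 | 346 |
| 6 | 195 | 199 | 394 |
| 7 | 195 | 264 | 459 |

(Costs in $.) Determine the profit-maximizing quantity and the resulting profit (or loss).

Profit at each row (π = 19q − TC): q=0: -195; q=1: -214; q=2: -221; q=3: -229; q=4: -233; q=5: -251; q=6: -280; q=7: -326.
Profit is highest at q = 0. Equivalently, the lowest AVC in the table is 114/4 ≈ $28.50 at q = 4, and P = $19 falls below it — price never covers variable cost, so the firm shuts down and loses only its fixed cost.

q = 0 (shut down); profit = -$195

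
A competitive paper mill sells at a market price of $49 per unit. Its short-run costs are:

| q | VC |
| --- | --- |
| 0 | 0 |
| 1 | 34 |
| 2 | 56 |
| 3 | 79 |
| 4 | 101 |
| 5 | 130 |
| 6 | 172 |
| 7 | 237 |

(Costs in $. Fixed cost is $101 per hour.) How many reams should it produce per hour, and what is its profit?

q = 6; profit = $21

Profit at each row (π = 49q − TC): q=0: -101; q=1: -86; q=2: -59; q=3: -33; q=4: -6; q=5: 14; q=6: 21; q=7: 5.
Profit is maximized at q = 6. AVC there is 172/6 = $28.67 ≤ P, so producing beats shutting down (which would give -$101).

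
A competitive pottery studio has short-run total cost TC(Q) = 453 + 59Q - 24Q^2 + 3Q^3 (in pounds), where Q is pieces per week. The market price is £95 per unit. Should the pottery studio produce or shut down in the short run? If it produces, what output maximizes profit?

Variable cost is VC = 59Q - 24Q^2 + 3Q^3, so AVC = VC/Q = 59 - 24Q + 3Q^2 and MC = dTC/dQ = 59 - 48Q + 9Q^2.
AVC hits its minimum where MC = AVC, at Q = 4, giving min AVC = 59 - 24·4 + 3·4^2 = £11.
Since P = £95 ≥ min AVC = £11, price covers variable cost and the firm should produce.
P = MC gives -36 - 48Q + 9Q^2 = 0, with roots -2/3 and 6. Take the larger (rising MC): Q* = 6.
Check: AVC at Q = 6 is £23 ≤ P, so revenue covers variable cost.
Profit = P·Q − TC = 95·6 − 591 = -£21, a loss, but smaller than the £453 fixed cost the firm would lose by shutting down.

Produce at Q = 6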